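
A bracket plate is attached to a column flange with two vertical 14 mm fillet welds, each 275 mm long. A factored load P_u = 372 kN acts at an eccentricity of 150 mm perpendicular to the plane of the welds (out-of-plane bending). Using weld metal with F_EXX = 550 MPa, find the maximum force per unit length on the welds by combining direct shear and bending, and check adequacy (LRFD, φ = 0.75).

L_w = 2 × 275 = 550 mm; section modulus (unit throat) S = 2 × L²/6 = 25210 mm².
Direct shear f_v = P/L_w = 372×10³/550 = 676.4 N/mm.
Moment M = P × e = 372×10³ × 150 = 55800000 N·mm; bending f_b = M/S = 2214 N/mm.
f_max = √(f_v² + f_b²) = √(676.4² + 2214²) = 2315 N/mm.
φr_n = 0.75 × 0.6 × 550 × (0.707 × 14) = 2450 N/mm → adequate.

f_max ≈ 2310 N/mm; adequate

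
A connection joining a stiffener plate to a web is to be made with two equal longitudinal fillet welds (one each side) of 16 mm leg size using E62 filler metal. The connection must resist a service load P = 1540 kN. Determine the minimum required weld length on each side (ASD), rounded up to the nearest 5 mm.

E62XX → F_EXX = 620 MPa.
Throat t_e = 0.707 × 16 = 11.31 mm.
r_n/Ω = (0.6 × 620 × 11.31) / 2.0 = 2104 N/mm = 2.104 kN/mm.
L_req = P / (r_n/Ω) = 1540 / 2.104 = 731.9 mm total.
Per side: 731.9 / 2 = 366 mm.
Round up → use L = 370 mm on each side.

L = 370 mm on each side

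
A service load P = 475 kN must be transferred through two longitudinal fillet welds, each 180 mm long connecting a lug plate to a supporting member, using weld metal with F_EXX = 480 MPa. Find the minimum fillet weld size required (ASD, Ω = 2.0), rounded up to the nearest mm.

w = 13 mm

Total weld length L = 360 mm.
Required throat t_e = P × Ω / (0.6 F_EXX × L) = 475 × 2.0 / (0.6 × 480 × 360 × 10⁻³) = 9.163 mm.
Required leg w = t_e / 0.707 = 12.96 mm → use 13 mm.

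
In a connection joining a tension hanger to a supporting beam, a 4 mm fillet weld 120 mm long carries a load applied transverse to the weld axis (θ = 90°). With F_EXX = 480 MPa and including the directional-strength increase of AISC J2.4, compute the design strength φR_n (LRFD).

φR_n ≈ 110 kN

t_e = 0.707 × 4 = 2.828 mm; A_we = 2.828 × 120 = 339.4 mm².
Directional factor: 1.0 + 0.5 sin^1.5(90°) = 1.5.
F_nw = 0.6 × 480 × 1.5 = 432 MPa.
φR_n = 0.75 × 432 × 339.4 × 10⁻³ = 110 kN.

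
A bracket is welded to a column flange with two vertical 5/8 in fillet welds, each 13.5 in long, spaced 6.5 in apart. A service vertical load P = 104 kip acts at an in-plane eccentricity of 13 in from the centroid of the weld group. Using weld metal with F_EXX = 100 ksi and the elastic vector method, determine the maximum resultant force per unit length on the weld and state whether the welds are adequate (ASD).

Total weld length L_w = 27 in. Treat welds as unit-width lines.
Polar moment about centroid: J = 2[d³/12 + d(b/2)²] = 2[13.5³/12 + 13.5×3.25²] = 695.2 in³.
Direct shear f_v = P/L_w = 104 / 27 = 3.852 kip/in (vertical).
Torsion M = P·e = 104 × 13 = 1352 kip·in.
Critical point at (x, y) = (3.25, 6.75) from centroid. f_tx = M·y/J = 13.13 kip/in; f_ty = M·x/J = 6.32 kip/in.
Resultant f_max = √[f_tx² + (f_v + f_ty)²] = √[13.13² + (3.852 + 6.32)²] = 16.61 kip/in.
Capacity per unit length: r_n/Ω = (1/2.0) × 0.6 × 100 × (0.707 × 0.625) = 13.26 kip/in.
16.61 > 13.26 → NOT adequate.

f_max ≈ 16.6 kip/in; NOT adequate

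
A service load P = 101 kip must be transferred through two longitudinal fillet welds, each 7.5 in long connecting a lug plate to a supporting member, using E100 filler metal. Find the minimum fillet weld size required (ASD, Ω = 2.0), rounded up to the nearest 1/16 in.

w = 3/8 in

E100XX → F_EXX = 100 ksi.
Total weld length L = 15 in.
Required throat t_e = P × Ω / (0.6 F_EXX × L) = 101 × 2.0 / (0.6 × 100 × 15) = 0.2244 in.
Required leg w = t_e / 0.707 = 0.3175 in → use 3/8 in.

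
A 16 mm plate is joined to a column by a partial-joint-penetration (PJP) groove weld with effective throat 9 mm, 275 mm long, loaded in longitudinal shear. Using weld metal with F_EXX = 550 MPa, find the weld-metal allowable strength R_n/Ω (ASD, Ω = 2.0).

Effective throat (given) t_e = 9 mm.
A_we = 9 × 275 = 2475 mm².
F_nw = 0.6 F_EXX = 330 MPa.
R_n/Ω = (330 × 2475) / 2.0 × 10⁻³ = 408.4 kN.

R_n/Ω ≈ 408 kN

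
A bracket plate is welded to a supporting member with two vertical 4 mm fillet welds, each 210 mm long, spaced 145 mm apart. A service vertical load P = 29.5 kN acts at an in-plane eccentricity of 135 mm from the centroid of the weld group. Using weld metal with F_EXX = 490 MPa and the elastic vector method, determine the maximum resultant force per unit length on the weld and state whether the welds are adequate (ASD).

Total weld length L_w = 420 mm. Treat welds as unit-width lines.
Polar moment about centroid: J = 2[d³/12 + d(b/2)²] = 2[210³/12 + 210×72.5²] = 3751000 mm³.
Direct shear f_v = P/L_w = 29.5×10³ / 420 = 70.24 N/mm (vertical).
Torsion M = P·e = 29.5×10³ × 135 = 3982500 N·mm.
Critical point at (x, y) = (72.5, 105) from centroid. f_tx = M·y/J = 111.5 N/mm; f_ty = M·x/J = 76.97 N/mm.
Resultant f_max = √[f_tx² + (f_v + f_ty)²] = √[111.5² + (70.24 + 76.97)²] = 184.7 N/mm.
Capacity per unit length: r_n/Ω = (1/2.0) × 0.6 × 490 × (0.707 × 4) = 415.7 N/mm.
184.7 ≤ 415.7 → adequate.

f_max ≈ 185 N/mm; adequate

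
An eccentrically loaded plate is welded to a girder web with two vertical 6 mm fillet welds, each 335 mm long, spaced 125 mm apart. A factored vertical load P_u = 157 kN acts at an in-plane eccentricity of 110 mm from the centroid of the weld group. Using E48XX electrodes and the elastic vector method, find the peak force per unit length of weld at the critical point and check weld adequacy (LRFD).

f_max ≈ 482 N/mm; adequate

E48XX → F_EXX = 480 MPa.
Total weld length L_w = 670 mm. Treat welds as unit-width lines.
Polar moment about centroid: J = 2[d³/12 + d(b/2)²] = 2[335³/12 + 335×62.5²] = 8883000 mm³.
Direct shear f_v = P/L_w = 157×10³ / 670 = 234.3 N/mm (vertical).
Torsion M = P·e = 157×10³ × 110 = 17270000 N·mm.
Critical point at (x, y) = (62.5, 167.5) from centroid. f_tx = M·y/J = 325.6 N/mm; f_ty = M·x/J = 121.5 N/mm.
Resultant f_max = √[f_tx² + (f_v + f_ty)²] = √[325.6² + (234.3 + 121.5)²] = 482.4 N/mm.
Capacity per unit length: φr_n = 0.75 × 0.6 × 480 × (0.707 × 6) = 916.3 N/mm.
482.4 ≤ 916.3 → adequate.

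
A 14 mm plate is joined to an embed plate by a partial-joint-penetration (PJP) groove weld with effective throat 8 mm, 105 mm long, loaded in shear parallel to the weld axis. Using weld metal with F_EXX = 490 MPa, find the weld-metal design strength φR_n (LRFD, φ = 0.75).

φR_n ≈ 185 kN

Effective throat (given) t_e = 8 mm.
A_we = 8 × 105 = 840 mm².
F_nw = 0.6 F_EXX = 294 MPa.
φR_n = 0.75 × 294 × 840 × 10⁻³ = 185.2 kN.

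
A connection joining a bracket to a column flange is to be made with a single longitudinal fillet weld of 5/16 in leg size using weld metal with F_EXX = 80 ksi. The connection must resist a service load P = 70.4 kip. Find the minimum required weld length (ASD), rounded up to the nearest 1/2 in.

L = 13.5 in

Throat t_e = 0.707 × 0.3125 = 0.2209 in.
r_n/Ω = (0.6 × 80 × 0.2209) / 2.0 = 5.302 kip/in.
L_req = P / (r_n/Ω) = 70.4 / 5.302 = 13.28 in total.
Round up → use L = 13.5 in.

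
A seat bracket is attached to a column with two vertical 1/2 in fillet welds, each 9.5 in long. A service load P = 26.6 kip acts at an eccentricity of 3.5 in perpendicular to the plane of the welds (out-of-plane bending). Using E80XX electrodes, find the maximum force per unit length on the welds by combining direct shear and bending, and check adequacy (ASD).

E80XX → F_EXX = 80 ksi.
L_w = 2 × 9.5 = 19 in; section modulus (unit throat) S = 2 × L²/6 = 30.08 in².
Direct shear f_v = P/L_w = 26.6/19 = 1.4 kip/in.
Moment M = P × e = 26.6 × 3.5 = 93.1 kip·in; bending f_b = M/S = 3.095 kip/in.
f_max = √(f_v² + f_b²) = √(1.4² + 3.095²) = 3.397 kip/in.
r_n/Ω = (1/2.0) × 0.6 × 80 × (0.707 × 0.5) = 8.484 kip/in → adequate.

f_max ≈ 3.4 kip/in; adequate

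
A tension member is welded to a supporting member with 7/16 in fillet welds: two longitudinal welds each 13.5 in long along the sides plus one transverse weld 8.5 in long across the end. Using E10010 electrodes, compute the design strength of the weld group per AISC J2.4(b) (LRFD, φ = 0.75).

φR_n ≈ 497 kips

E100XX → F_EXX = 100 ksi.
t_e = 0.707 × 0.4375 = 0.3093 in.
R_nwl = 0.6 × 100 × 0.3093 × 27 = 501.1 kips (longitudinal, 2 welds).
R_nwt = 0.6 × 100 × 0.3093 × 8.5 = 157.7 kips (transverse, base value).
(i) R_nwl + R_nwt = 658.8 kips; (ii) 0.85 R_nwl + 1.5 R_nwt = 662.5 kips.
R_n = max = 662.5 kips [governs: (ii)]; φR_n = 496.9 kips.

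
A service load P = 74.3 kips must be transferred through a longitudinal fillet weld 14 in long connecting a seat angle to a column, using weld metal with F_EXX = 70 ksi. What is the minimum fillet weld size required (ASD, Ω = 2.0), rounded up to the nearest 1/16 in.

w = 3/8 in

Total weld length L = 14 in.
Required throat t_e = P × Ω / (0.6 F_EXX × L) = 74.3 × 2.0 / (0.6 × 70 × 14) = 0.2527 in.
Required leg w = t_e / 0.707 = 0.3575 in → use 3/8 in.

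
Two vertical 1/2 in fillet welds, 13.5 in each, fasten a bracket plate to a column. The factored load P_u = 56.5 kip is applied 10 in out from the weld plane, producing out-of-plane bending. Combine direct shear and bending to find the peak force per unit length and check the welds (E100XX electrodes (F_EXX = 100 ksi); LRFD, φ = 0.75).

L_w = 2 × 13.5 = 27 in; section modulus (unit throat) S = 2 × L²/6 = 60.75 in².
Direct shear f_v = P/L_w = 56.5/27 = 2.093 kip/in.
Moment M = P × e = 56.5 × 10 = 565 kip·in; bending f_b = M/S = 9.3 kip/in.
f_max = √(f_v² + f_b²) = √(2.093² + 9.3²) = 9.533 kip/in.
φr_n = 0.75 × 0.6 × 100 × (0.707 × 0.5) = 15.91 kip/in → adequate.

f_max ≈ 9.53 kip/in; adequate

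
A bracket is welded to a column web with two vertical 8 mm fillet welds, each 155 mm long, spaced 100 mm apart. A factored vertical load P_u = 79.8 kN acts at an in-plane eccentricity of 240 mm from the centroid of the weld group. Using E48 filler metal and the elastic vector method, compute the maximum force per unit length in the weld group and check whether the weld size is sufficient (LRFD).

f_max ≈ 1420 N/mm; NOT adequate

E48XX → F_EXX = 480 MPa.
Total weld length L_w = 310 mm. Treat welds as unit-width lines.
Polar moment about centroid: J = 2[d³/12 + d(b/2)²] = 2[155³/12 + 155×50²] = 1396000 mm³.
Direct shear f_v = P/L_w = 79.8×10³ / 310 = 257.4 N/mm (vertical).
Torsion M = P·e = 79.8×10³ × 240 = 19152000 N·mm.
Critical point at (x, y) = (50, 77.5) from centroid. f_tx = M·y/J = 1064 N/mm; f_ty = M·x/J = 686.1 N/mm.
Resultant f_max = √[f_tx² + (f_v + f_ty)²] = √[1064² + (257.4 + 686.1)²] = 1422 N/mm.
Capacity per unit length: φr_n = 0.75 × 0.6 × 480 × (0.707 × 8) = 1222 N/mm.
1422 > 1222 → NOT adequate.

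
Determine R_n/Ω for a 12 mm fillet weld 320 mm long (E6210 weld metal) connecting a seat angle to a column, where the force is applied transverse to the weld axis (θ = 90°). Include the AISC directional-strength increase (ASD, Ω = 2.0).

R_n/Ω ≈ 757 kN

E62XX → F_EXX = 620 MPa.
t_e = 0.707 × 12 = 8.484 mm; A_we = 8.484 × 320 = 2715 mm².
Directional factor: 1.0 + 0.5 sin^1.5(90°) = 1.5.
F_nw = 0.6 × 620 × 1.5 = 558 MPa.
R_n/Ω = (558 × 2715) / 2.0 × 10⁻³ = 757.5 kN.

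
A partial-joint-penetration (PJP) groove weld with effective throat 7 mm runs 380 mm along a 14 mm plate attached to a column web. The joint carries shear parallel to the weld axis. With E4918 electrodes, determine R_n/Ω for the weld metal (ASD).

E49XX → F_EXX = 490 MPa.
Effective throat (given) t_e = 7 mm.
A_we = 7 × 380 = 2660 mm².
F_nw = 0.6 F_EXX = 294 MPa.
R_n/Ω = (294 × 2660) / 2.0 × 10⁻³ = 391 kN.

R_n/Ω ≈ 391 kN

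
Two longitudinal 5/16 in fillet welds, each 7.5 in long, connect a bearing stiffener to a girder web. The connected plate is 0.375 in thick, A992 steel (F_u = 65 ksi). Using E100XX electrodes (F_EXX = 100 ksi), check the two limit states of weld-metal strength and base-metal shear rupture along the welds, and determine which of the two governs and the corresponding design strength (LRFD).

φR_n ≈ 149 kip (weld metal governs)

t_e = 0.707 × 0.3125 = 0.2209 in; L = 15 in.
Weld metal: φR_n = 0.75 × 0.6 × 100 × 0.2209 × 15 = 149.1 kip.
Base metal (shear rupture): φR_n = 0.75 × 0.6 × 65 × 0.375 × 15 = 164.5 kip.
Governing: weld metal.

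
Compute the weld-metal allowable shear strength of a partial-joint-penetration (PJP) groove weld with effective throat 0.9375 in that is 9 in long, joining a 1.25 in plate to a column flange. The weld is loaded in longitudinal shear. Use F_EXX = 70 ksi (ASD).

Effective throat (given) t_e = 0.9375 in.
A_we = 0.9375 × 9 = 8.438 in².
F_nw = 0.6 F_EXX = 42 ksi.
R_n/Ω = (42 × 8.438) / 2.0 = 177.2 kip.

R_n/Ω ≈ 177 kip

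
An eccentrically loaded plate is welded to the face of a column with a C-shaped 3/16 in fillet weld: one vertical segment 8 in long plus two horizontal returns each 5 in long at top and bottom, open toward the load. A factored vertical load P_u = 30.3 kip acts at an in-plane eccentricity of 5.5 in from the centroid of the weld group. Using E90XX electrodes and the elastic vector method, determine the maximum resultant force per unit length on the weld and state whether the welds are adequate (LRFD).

f_max ≈ 4.87 kip/in; adequate

E90XX → F_EXX = 90 ksi.
Total weld length L_w = 18 in. Treat welds as unit-width lines.
Centroid: x̄ = 2×5×2.5 / 18 = 1.389 in from the vertical weld.
Polar moment about centroid: J = I_x + I_y = [8³/12 + 2×5×4²] + [8×1.389² + 2(5³/12 + 5×1.111²)] = 251.3 in³.
Direct shear f_v = P/L_w = 30.3 / 18 = 1.683 kip/in (vertical).
Torsion M = P·e = 30.3 × 5.5 = 166.65 kip·in.
Critical point at (x, y) = (3.611, 4) from centroid. f_tx = M·y/J = 2.653 kip/in; f_ty = M·x/J = 2.395 kip/in.
Resultant f_max = √[f_tx² + (f_v + f_ty)²] = √[2.653² + (1.683 + 2.395)²] = 4.865 kip/in.
Capacity per unit length: φr_n = 0.75 × 0.6 × 90 × (0.707 × 0.1875) = 5.369 kip/in.
4.865 ≤ 5.369 → adequate.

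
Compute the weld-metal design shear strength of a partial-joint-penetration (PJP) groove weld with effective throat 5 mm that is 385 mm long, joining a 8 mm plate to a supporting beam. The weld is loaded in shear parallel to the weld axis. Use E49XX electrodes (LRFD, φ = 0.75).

φR_n ≈ 424 kN

E49XX → F_EXX = 490 MPa.
Effective throat (given) t_e = 5 mm.
A_we = 5 × 385 = 1925 mm².
F_nw = 0.6 F_EXX = 294 MPa.
φR_n = 0.75 × 294 × 1925 × 10⁻³ = 424.5 kN.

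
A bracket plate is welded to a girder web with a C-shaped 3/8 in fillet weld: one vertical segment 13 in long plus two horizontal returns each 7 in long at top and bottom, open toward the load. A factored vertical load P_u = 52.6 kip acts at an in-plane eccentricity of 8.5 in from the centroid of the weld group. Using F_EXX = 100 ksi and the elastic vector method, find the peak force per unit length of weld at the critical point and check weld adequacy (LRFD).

Total weld length L_w = 27 in. Treat welds as unit-width lines.
Centroid: x̄ = 2×7×3.5 / 27 = 1.815 in from the vertical weld.
Polar moment about centroid: J = I_x + I_y = [13³/12 + 2×7×6.5²] + [13×1.815² + 2(7³/12 + 7×1.685²)] = 914.3 in³.
Direct shear f_v = P/L_w = 52.6 / 27 = 1.948 kip/in (vertical).
Torsion M = P·e = 52.6 × 8.5 = 447.1 kip·in.
Critical point at (x, y) = (5.185, 6.5) from centroid. f_tx = M·y/J = 3.178 kip/in; f_ty = M·x/J = 2.536 kip/in.
Resultant f_max = √[f_tx² + (f_v + f_ty)²] = √[3.178² + (1.948 + 2.536)²] = 5.496 kip/in.
Capacity per unit length: φr_n = 0.75 × 0.6 × 100 × (0.707 × 0.375) = 11.93 kip/in.
5.496 ≤ 11.93 → adequate.

f_max ≈ 5.5 kip/in; adequate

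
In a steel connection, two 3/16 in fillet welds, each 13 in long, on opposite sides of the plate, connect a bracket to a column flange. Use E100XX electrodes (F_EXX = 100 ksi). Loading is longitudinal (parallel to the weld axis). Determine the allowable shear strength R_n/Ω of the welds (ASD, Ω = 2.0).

R_n/Ω ≈ 103 kips

Effective throat t_e = 0.707 × 0.1875 = 0.1326 in.
Total length L = 26 in; A_we = 0.1326 × 26 = 3.447 in².
F_nw = 0.6 F_EXX = 0.6 × 100 = 60 ksi.
R_n = 60 × 3.447 = 206.8 kips; R_n/Ω = 206.8/2.0 = 103.4 kips.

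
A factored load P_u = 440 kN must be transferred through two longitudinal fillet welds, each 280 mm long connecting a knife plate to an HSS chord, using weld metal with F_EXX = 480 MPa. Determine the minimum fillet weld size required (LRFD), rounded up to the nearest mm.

w = 6 mm

Total weld length L = 560 mm.
Required throat t_e = P_u / (φ × 0.6 F_EXX × L) = 440 / (0.75 × 0.6 × 480 × 560 × 10⁻³) = 3.638 mm.
Required leg w = t_e / 0.707 = 5.145 mm → use 6 mm.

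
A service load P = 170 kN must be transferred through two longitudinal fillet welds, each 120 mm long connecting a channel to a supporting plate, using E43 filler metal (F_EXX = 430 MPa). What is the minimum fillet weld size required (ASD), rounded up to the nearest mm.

w = 8 mm

Total weld length L = 240 mm.
Required throat t_e = P × Ω / (0.6 F_EXX × L) = 170 × 2.0 / (0.6 × 430 × 240 × 10⁻³) = 5.491 mm.
Required leg w = t_e / 0.707 = 7.767 mm → use 8 mm.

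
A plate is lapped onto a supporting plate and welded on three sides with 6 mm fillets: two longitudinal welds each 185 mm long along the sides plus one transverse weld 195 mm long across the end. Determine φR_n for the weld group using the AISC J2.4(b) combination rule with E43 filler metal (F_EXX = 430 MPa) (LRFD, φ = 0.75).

t_e = 0.707 × 6 = 4.242 mm.
R_nwl = 0.6 × 430 × 4.242 × 370 × 10⁻³ = 404.9 kN (longitudinal, 2 welds).
R_nwt = 0.6 × 430 × 4.242 × 195 × 10⁻³ = 213.4 kN (transverse, base value).
(i) R_nwl + R_nwt = 618.4 kN; (ii) 0.85 R_nwl + 1.5 R_nwt = 664.3 kN.
R_n = max = 664.3 kN [governs: (ii)]; φR_n = 498.2 kN.

φR_n ≈ 498 kN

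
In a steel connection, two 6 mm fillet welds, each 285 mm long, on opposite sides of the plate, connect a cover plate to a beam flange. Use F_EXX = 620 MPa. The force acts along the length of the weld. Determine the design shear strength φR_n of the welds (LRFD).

Effective throat t_e = 0.707 × 6 = 4.242 mm.
Total length L = 570 mm; A_we = 4.242 × 570 = 2418 mm².
F_nw = 0.6 F_EXX = 0.6 × 620 = 372 MPa.
φR_n = 0.75 × 372 × 2418 × 10⁻³ = 674.6 kN.

φR_n ≈ 675 kN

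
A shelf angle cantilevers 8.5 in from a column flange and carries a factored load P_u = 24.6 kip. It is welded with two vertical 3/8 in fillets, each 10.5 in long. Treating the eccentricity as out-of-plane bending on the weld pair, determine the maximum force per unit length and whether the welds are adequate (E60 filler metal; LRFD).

E60XX → F_EXX = 60 ksi.
L_w = 2 × 10.5 = 21 in; section modulus (unit throat) S = 2 × L²/6 = 36.75 in².
Direct shear f_v = P/L_w = 24.6/21 = 1.171 kip/in.
Moment M = P × e = 24.6 × 8.5 = 209.1 kip·in; bending f_b = M/S = 5.69 kip/in.
f_max = √(f_v² + f_b²) = √(1.171² + 5.69²) = 5.809 kip/in.
φr_n = 0.75 × 0.6 × 60 × (0.707 × 0.375) = 7.158 kip/in → adequate.

f_max ≈ 5.81 kip/in; adequate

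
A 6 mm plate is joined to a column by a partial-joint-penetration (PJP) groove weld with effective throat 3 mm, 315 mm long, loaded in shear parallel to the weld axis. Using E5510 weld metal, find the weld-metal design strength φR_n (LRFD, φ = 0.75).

E55XX → F_EXX = 550 MPa.
Effective throat (given) t_e = 3 mm.
A_we = 3 × 315 = 945 mm².
F_nw = 0.6 F_EXX = 330 MPa.
φR_n = 0.75 × 330 × 945 × 10⁻³ = 233.9 kN.

φR_n ≈ 234 kN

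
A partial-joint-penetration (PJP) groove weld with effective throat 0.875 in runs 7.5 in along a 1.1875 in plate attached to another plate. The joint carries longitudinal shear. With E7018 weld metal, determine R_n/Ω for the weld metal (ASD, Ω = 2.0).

R_n/Ω ≈ 138 kips

E70XX → F_EXX = 70 ksi.
Effective throat (given) t_e = 0.875 in.
A_we = 0.875 × 7.5 = 6.562 in².
F_nw = 0.6 F_EXX = 42 ksi.
R_n/Ω = (42 × 6.562) / 2.0 = 137.8 kips.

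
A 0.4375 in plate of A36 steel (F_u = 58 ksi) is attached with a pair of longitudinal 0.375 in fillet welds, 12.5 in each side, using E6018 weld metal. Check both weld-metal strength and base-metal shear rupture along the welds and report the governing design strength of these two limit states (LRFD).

E60XX → F_EXX = 60 ksi.
t_e = 0.707 × 0.375 = 0.2651 in; L = 25 in.
Weld metal: φR_n = 0.75 × 0.6 × 60 × 0.2651 × 25 = 179 kip.
Base metal (shear rupture): φR_n = 0.75 × 0.6 × 58 × 0.4375 × 25 = 285.5 kip.
Governing: weld metal.

φR_n ≈ 179 kip (weld metal governs)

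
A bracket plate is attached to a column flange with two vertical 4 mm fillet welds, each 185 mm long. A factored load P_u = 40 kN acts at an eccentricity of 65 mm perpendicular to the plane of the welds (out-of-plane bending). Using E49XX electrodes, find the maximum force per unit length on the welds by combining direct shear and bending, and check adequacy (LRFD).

f_max ≈ 252 N/mm; adequate

E49XX → F_EXX = 490 MPa.
L_w = 2 × 185 = 370 mm; section modulus (unit throat) S = 2 × L²/6 = 11410 mm².
Direct shear f_v = P/L_w = 40×10³/370 = 108.1 N/mm.
Moment M = P × e = 40×10³ × 65 = 2600000 N·mm; bending f_b = M/S = 227.9 N/mm.
f_max = √(f_v² + f_b²) = √(108.1² + 227.9²) = 252.2 N/mm.
φr_n = 0.75 × 0.6 × 490 × (0.707 × 4) = 623.6 N/mm → adequate.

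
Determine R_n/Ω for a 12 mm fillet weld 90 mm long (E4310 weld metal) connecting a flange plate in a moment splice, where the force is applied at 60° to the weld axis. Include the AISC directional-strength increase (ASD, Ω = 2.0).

R_n/Ω ≈ 138 kN

E43XX → F_EXX = 430 MPa.
t_e = 0.707 × 12 = 8.484 mm; A_we = 8.484 × 90 = 763.6 mm².
Directional factor: 1.0 + 0.5 sin^1.5(60°) = 1.403.
F_nw = 0.6 × 430 × 1.403 = 362 MPa.
R_n/Ω = (362 × 763.6) / 2.0 × 10⁻³ = 138.2 kN.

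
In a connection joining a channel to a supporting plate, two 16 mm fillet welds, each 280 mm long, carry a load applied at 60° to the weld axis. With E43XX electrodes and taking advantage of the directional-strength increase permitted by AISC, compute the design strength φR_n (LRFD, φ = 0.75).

φR_n ≈ 1720 kN

E43XX → F_EXX = 430 MPa.
t_e = 0.707 × 16 = 11.31 mm; A_we = 11.31 × 560 = 6335 mm².
Directional factor: 1.0 + 0.5 sin^1.5(60°) = 1.403.
F_nw = 0.6 × 430 × 1.403 = 362 MPa.
φR_n = 0.75 × 362 × 6335 × 10⁻³ = 1720 kN.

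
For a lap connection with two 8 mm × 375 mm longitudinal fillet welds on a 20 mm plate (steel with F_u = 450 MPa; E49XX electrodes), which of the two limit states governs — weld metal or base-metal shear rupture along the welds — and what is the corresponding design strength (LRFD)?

E49XX → F_EXX = 490 MPa.
t_e = 0.707 × 8 = 5.656 mm; L = 750 mm.
Weld metal: φR_n = 0.75 × 0.6 × 490 × 5.656 × 750 × 10⁻³ = 935.4 kN.
Base metal (shear rupture): φR_n = 0.75 × 0.6 × 450 × 20 × 750 × 10⁻³ = 3038 kN.
Governing: weld metal.

φR_n ≈ 935 kN (weld metal governs)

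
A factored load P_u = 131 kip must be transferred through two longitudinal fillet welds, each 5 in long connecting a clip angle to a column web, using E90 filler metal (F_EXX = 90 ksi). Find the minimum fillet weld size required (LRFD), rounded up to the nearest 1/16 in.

w = 1/2 in

Total weld length L = 10 in.
Required throat t_e = P_u / (φ × 0.6 F_EXX × L) = 131 / (0.75 × 0.6 × 90 × 10) = 0.3235 in.
Required leg w = t_e / 0.707 = 0.4575 in → use 1/2 in.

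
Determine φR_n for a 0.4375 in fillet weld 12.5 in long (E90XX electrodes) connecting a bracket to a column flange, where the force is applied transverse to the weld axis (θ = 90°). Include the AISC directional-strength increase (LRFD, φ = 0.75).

φR_n ≈ 235 kip

E90XX → F_EXX = 90 ksi.
t_e = 0.707 × 0.4375 = 0.3093 in; A_we = 0.3093 × 12.5 = 3.866 in².
Directional factor: 1.0 + 0.5 sin^1.5(90°) = 1.5.
F_nw = 0.6 × 90 × 1.5 = 81 ksi.
φR_n = 0.75 × 81 × 3.866 = 234.9 kip.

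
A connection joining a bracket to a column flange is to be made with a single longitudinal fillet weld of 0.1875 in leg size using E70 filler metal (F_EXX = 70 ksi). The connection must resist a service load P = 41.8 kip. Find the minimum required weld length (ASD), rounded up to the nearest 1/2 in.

L = 15.5 in

Throat t_e = 0.707 × 0.1875 = 0.1326 in.
r_n/Ω = (0.6 × 70 × 0.1326) / 2.0 = 2.784 kip/in.
L_req = P / (r_n/Ω) = 41.8 / 2.784 = 15.02 in total.
Round up → use L = 15.5 in.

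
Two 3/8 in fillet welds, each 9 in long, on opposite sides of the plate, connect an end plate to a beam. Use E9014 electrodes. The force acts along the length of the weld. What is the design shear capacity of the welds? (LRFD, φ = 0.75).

φR_n ≈ 193 kip

E90XX → F_EXX = 90 ksi.
Effective throat t_e = 0.707 × 0.375 = 0.2651 in.
Total length L = 18 in; A_we = 0.2651 × 18 = 4.772 in².
F_nw = 0.6 F_EXX = 0.6 × 90 = 54 ksi.
φR_n = 0.75 × 54 × 4.772 = 193.3 kip.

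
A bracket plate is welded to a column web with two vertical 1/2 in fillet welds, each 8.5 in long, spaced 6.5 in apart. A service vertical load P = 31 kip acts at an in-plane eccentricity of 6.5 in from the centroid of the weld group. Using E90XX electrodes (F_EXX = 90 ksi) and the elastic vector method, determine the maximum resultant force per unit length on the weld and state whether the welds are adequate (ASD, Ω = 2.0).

f_max ≈ 5.14 kip/in; adequate

Total weld length L_w = 17 in. Treat welds as unit-width lines.
Polar moment about centroid: J = 2[d³/12 + d(b/2)²] = 2[8.5³/12 + 8.5×3.25²] = 281.9 in³.
Direct shear f_v = P/L_w = 31 / 17 = 1.824 kip/in (vertical).
Torsion M = P·e = 31 × 6.5 = 201.5 kip·in.
Critical point at (x, y) = (3.25, 4.25) from centroid. f_tx = M·y/J = 3.038 kip/in; f_ty = M·x/J = 2.323 kip/in.
Resultant f_max = √[f_tx² + (f_v + f_ty)²] = √[3.038² + (1.824 + 2.323)²] = 5.14 kip/in.
Capacity per unit length: r_n/Ω = (1/2.0) × 0.6 × 90 × (0.707 × 0.5) = 9.544 kip/in.
5.14 ≤ 9.544 → adequate.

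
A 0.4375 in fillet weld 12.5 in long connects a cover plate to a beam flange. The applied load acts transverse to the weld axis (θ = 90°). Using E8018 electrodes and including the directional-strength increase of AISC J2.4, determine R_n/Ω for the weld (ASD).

E80XX → F_EXX = 80 ksi.
t_e = 0.707 × 0.4375 = 0.3093 in; A_we = 0.3093 × 12.5 = 3.866 in².
Directional factor: 1.0 + 0.5 sin^1.5(90°) = 1.5.
F_nw = 0.6 × 80 × 1.5 = 72 ksi.
R_n/Ω = (72 × 3.866) / 2.0 = 139.2 kips.

R_n/Ω ≈ 139 kips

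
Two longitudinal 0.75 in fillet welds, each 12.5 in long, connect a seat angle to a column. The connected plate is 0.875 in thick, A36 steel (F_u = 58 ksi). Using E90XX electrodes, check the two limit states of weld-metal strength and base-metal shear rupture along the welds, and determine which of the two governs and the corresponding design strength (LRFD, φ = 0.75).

φR_n ≈ 537 kip (weld metal governs)

E90XX → F_EXX = 90 ksi.
t_e = 0.707 × 0.75 = 0.5302 in; L = 25 in.
Weld metal: φR_n = 0.75 × 0.6 × 90 × 0.5302 × 25 = 536.9 kip.
Base metal (shear rupture): φR_n = 0.75 × 0.6 × 58 × 0.875 × 25 = 570.9 kip.
Governing: weld metal.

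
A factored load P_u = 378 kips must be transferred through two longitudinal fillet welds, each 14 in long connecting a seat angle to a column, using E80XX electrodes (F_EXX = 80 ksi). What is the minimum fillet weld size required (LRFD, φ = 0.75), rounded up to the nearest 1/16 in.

Total weld length L = 28 in.
Required throat t_e = P_u / (φ × 0.6 F_EXX × L) = 378 / (0.75 × 0.6 × 80 × 28) = 0.375 in.
Required leg w = t_e / 0.707 = 0.5304 in → use 9/16 in.

w = 9/16 in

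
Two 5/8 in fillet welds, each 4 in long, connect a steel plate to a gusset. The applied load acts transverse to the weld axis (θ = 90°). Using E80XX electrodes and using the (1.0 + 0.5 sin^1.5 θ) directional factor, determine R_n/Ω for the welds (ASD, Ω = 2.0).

R_n/Ω ≈ 127 kip

E80XX → F_EXX = 80 ksi.
t_e = 0.707 × 0.625 = 0.4419 in; A_we = 0.4419 × 8 = 3.535 in².
Directional factor: 1.0 + 0.5 sin^1.5(90°) = 1.5.
F_nw = 0.6 × 80 × 1.5 = 72 ksi.
R_n/Ω = (72 × 3.535) / 2.0 = 127.3 kip.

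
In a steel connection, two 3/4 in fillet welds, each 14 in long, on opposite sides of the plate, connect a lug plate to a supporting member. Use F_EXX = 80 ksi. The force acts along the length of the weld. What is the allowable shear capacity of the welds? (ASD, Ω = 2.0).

Effective throat t_e = 0.707 × 0.75 = 0.5302 in.
Total length L = 28 in; A_we = 0.5302 × 28 = 14.85 in².
F_nw = 0.6 F_EXX = 0.6 × 80 = 48 ksi.
R_n = 48 × 14.85 = 712.7 kips; R_n/Ω = 712.7/2.0 = 356.3 kips.

R_n/Ω ≈ 356 kips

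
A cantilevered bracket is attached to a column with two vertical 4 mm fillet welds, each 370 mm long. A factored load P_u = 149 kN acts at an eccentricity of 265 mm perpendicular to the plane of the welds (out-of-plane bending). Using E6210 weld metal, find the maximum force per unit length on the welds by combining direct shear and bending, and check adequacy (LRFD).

E62XX → F_EXX = 620 MPa.
L_w = 2 × 370 = 740 mm; section modulus (unit throat) S = 2 × L²/6 = 45630 mm².
Direct shear f_v = P/L_w = 149×10³/740 = 201.4 N/mm.
Moment M = P × e = 149×10³ × 265 = 39485000 N·mm; bending f_b = M/S = 865.3 N/mm.
f_max = √(f_v² + f_b²) = √(201.4² + 865.3²) = 888.4 N/mm.
φr_n = 0.75 × 0.6 × 620 × (0.707 × 4) = 789 N/mm → NOT adequate.

f_max ≈ 888 N/mm; NOT adequate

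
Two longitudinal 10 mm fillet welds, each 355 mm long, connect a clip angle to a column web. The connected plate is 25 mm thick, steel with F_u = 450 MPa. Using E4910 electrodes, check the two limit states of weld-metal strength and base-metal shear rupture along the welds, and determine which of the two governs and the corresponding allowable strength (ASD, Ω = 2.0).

R_n/Ω ≈ 738 kN (weld metal governs)

E49XX → F_EXX = 490 MPa.
t_e = 0.707 × 10 = 7.07 mm; L = 710 mm.
Weld metal: R_n/Ω = (1/2.0) × 0.6 × 490 × 7.07 × 710 × 10⁻³ = 737.9 kN.
Base metal (shear rupture): R_n/Ω = (1/2.0) × 0.6 × 450 × 25 × 710 × 10⁻³ = 2396 kN.
Governing: weld metal.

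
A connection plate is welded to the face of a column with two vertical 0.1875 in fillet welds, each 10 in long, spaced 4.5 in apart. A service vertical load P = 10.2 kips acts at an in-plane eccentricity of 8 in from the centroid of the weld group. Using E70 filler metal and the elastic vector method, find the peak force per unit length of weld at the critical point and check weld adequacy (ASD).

E70XX → F_EXX = 70 ksi.
Total weld length L_w = 20 in. Treat welds as unit-width lines.
Polar moment about centroid: J = 2[d³/12 + d(b/2)²] = 2[10³/12 + 10×2.25²] = 267.9 in³.
Direct shear f_v = P/L_w = 10.2 / 20 = 0.51 kip/in (vertical).
Torsion M = P·e = 10.2 × 8 = 81.6 kip·in.
Critical point at (x, y) = (2.25, 5) from centroid. f_tx = M·y/J = 1.523 kip/in; f_ty = M·x/J = 0.6853 kip/in.
Resultant f_max = √[f_tx² + (f_v + f_ty)²] = √[1.523² + (0.51 + 0.6853)²] = 1.936 kip/in.
Capacity per unit length: r_n/Ω = (1/2.0) × 0.6 × 70 × (0.707 × 0.1875) = 2.784 kip/in.
1.936 ≤ 2.784 → adequate.

f_max ≈ 1.94 kip/in; adequate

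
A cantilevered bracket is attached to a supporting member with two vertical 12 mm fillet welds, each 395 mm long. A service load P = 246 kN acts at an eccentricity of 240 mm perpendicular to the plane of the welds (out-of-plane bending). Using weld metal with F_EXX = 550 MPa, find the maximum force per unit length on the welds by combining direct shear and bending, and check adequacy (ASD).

L_w = 2 × 395 = 790 mm; section modulus (unit throat) S = 2 × L²/6 = 52010 mm².
Direct shear f_v = P/L_w = 246×10³/790 = 311.4 N/mm.
Moment M = P × e = 246×10³ × 240 = 59040000 N·mm; bending f_b = M/S = 1135 N/mm.
f_max = √(f_v² + f_b²) = √(311.4² + 1135²) = 1177 N/mm.
r_n/Ω = (1/2.0) × 0.6 × 550 × (0.707 × 12) = 1400 N/mm → adequate.

f_max ≈ 1180 N/mm; adequate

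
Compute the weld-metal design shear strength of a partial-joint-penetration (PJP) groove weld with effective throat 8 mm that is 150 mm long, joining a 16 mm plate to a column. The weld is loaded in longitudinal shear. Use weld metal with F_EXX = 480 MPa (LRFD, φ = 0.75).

φR_n ≈ 259 kN

Effective throat (given) t_e = 8 mm.
A_we = 8 × 150 = 1200 mm².
F_nw = 0.6 F_EXX = 288 MPa.
φR_n = 0.75 × 288 × 1200 × 10⁻³ = 259.2 kN.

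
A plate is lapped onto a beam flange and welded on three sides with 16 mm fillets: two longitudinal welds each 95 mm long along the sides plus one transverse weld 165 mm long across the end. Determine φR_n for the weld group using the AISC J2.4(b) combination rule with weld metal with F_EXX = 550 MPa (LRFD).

t_e = 0.707 × 16 = 11.31 mm.
R_nwl = 0.6 × 550 × 11.31 × 190 × 10⁻³ = 709.3 kN (longitudinal, 2 welds).
R_nwt = 0.6 × 550 × 11.31 × 165 × 10⁻³ = 615.9 kN (transverse, base value).
(i) R_nwl + R_nwt = 1325 kN; (ii) 0.85 R_nwl + 1.5 R_nwt = 1527 kN.
R_n = max = 1527 kN [governs: (ii)]; φR_n = 1145 kN.

φR_n ≈ 1150 kN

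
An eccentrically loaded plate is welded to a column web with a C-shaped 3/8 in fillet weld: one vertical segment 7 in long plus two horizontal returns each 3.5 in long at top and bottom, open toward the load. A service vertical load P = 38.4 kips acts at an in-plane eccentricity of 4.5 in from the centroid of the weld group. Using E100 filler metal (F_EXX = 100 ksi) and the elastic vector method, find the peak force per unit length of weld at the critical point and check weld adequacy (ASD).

Total weld length L_w = 14 in. Treat welds as unit-width lines.
Centroid: x̄ = 2×3.5×1.75 / 14 = 0.875 in from the vertical weld.
Polar moment about centroid: J = I_x + I_y = [7³/12 + 2×3.5×3.5²] + [7×0.875² + 2(3.5³/12 + 3.5×0.875²)] = 132.2 in³.
Direct shear f_v = P/L_w = 38.4 / 14 = 2.743 kip/in (vertical).
Torsion M = P·e = 38.4 × 4.5 = 172.8 kip·in.
Critical point at (x, y) = (2.625, 3.5) from centroid. f_tx = M·y/J = 4.575 kip/in; f_ty = M·x/J = 3.431 kip/in.
Resultant f_max = √[f_tx² + (f_v + f_ty)²] = √[4.575² + (2.743 + 3.431)²] = 7.684 kip/in.
Capacity per unit length: r_n/Ω = (1/2.0) × 0.6 × 100 × (0.707 × 0.375) = 7.954 kip/in.
7.684 ≤ 7.954 → adequate.

f_max ≈ 7.68 kip/in; adequate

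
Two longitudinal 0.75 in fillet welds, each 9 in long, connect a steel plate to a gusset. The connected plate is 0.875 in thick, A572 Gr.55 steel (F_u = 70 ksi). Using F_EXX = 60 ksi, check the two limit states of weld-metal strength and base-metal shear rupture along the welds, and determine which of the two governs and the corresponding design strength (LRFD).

φR_n ≈ 258 kips (weld metal governs)

t_e = 0.707 × 0.75 = 0.5302 in; L = 18 in.
Weld metal: φR_n = 0.75 × 0.6 × 60 × 0.5302 × 18 = 257.7 kips.
Base metal (shear rupture): φR_n = 0.75 × 0.6 × 70 × 0.875 × 18 = 496.1 kips.
Governing: weld metal.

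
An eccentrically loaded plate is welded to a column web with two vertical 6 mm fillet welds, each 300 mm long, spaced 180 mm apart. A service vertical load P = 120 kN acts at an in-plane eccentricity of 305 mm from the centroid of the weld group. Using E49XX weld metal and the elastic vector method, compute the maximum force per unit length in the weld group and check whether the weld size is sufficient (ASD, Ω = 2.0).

E49XX → F_EXX = 490 MPa.
Total weld length L_w = 600 mm. Treat welds as unit-width lines.
Polar moment about centroid: J = 2[d³/12 + d(b/2)²] = 2[300³/12 + 300×90²] = 9360000 mm³.
Direct shear f_v = P/L_w = 120×10³ / 600 = 200 N/mm (vertical).
Torsion M = P·e = 120×10³ × 305 = 36600000 N·mm.
Critical point at (x, y) = (90, 150) from centroid. f_tx = M·y/J = 586.5 N/mm; f_ty = M·x/J = 351.9 N/mm.
Resultant f_max = √[f_tx² + (f_v + f_ty)²] = √[586.5² + (200 + 351.9)²] = 805.4 N/mm.
Capacity per unit length: r_n/Ω = (1/2.0) × 0.6 × 490 × (0.707 × 6) = 623.6 N/mm.
805.4 > 623.6 → NOT adequate.

f_max ≈ 805 N/mm; NOT adequate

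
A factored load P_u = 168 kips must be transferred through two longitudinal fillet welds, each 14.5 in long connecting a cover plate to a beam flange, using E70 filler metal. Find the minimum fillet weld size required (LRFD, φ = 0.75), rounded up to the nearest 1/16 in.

E70XX → F_EXX = 70 ksi.
Total weld length L = 29 in.
Required throat t_e = P_u / (φ × 0.6 F_EXX × L) = 168 / (0.75 × 0.6 × 70 × 29) = 0.1839 in.
Required leg w = t_e / 0.707 = 0.2601 in → use 5/16 in.

w = 5/16 in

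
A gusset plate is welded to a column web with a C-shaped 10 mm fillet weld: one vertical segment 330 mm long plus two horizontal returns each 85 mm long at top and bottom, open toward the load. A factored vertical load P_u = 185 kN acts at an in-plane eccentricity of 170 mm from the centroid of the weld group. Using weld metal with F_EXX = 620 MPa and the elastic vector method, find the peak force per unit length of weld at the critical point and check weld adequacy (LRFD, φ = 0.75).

f_max ≈ 922 N/mm; adequate

Total weld length L_w = 500 mm. Treat welds as unit-width lines.
Centroid: x̄ = 2×85×42.5 / 500 = 14.45 mm from the vertical weld.
Polar moment about centroid: J = I_x + I_y = [330³/12 + 2×85×165²] + [330×14.45² + 2(85³/12 + 85×28.05²)] = 7928000 mm³.
Direct shear f_v = P/L_w = 185×10³ / 500 = 370 N/mm (vertical).
Torsion M = P·e = 185×10³ × 170 = 31450000 N·mm.
Critical point at (x, y) = (70.55, 165) from centroid. f_tx = M·y/J = 654.5 N/mm; f_ty = M·x/J = 279.9 N/mm.
Resultant f_max = √[f_tx² + (f_v + f_ty)²] = √[654.5² + (370 + 279.9)²] = 922.4 N/mm.
Capacity per unit length: φr_n = 0.75 × 0.6 × 620 × (0.707 × 10) = 1973 N/mm.
922.4 ≤ 1973 → adequate.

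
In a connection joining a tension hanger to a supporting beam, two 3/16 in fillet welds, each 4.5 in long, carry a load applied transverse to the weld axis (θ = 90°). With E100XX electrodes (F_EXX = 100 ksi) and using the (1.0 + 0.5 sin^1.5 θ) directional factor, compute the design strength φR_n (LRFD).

φR_n ≈ 80.5 kip

t_e = 0.707 × 0.1875 = 0.1326 in; A_we = 0.1326 × 9 = 1.193 in².
Directional factor: 1.0 + 0.5 sin^1.5(90°) = 1.5.
F_nw = 0.6 × 100 × 1.5 = 90 ksi.
φR_n = 0.75 × 90 × 1.193 = 80.53 kip.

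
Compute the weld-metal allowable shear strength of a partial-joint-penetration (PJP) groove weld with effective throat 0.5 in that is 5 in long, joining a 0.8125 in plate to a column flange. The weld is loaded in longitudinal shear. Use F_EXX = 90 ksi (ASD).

Effective throat (given) t_e = 0.5 in.
A_we = 0.5 × 5 = 2.5 in².
F_nw = 0.6 F_EXX = 54 ksi.
R_n/Ω = (54 × 2.5) / 2.0 = 67.5 kip.

R_n/Ω ≈ 67.5 kip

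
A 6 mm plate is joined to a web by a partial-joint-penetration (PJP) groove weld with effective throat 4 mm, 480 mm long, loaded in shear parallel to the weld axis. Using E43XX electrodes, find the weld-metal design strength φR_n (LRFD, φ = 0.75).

E43XX → F_EXX = 430 MPa.
Effective throat (given) t_e = 4 mm.
A_we = 4 × 480 = 1920 mm².
F_nw = 0.6 F_EXX = 258 MPa.
φR_n = 0.75 × 258 × 1920 × 10⁻³ = 371.5 kN.

φR_n ≈ 372 kN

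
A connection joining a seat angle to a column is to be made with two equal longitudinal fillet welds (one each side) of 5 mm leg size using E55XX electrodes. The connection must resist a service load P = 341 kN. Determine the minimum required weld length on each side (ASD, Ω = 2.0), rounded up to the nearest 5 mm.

L = 295 mm on each side

E55XX → F_EXX = 550 MPa.
Throat t_e = 0.707 × 5 = 3.535 mm.
r_n/Ω = (0.6 × 550 × 3.535) / 2.0 = 583.3 N/mm = 0.5833 kN/mm.
L_req = P / (r_n/Ω) = 341 / 0.5833 = 584.6 mm total.
Per side: 584.6 / 2 = 292.3 mm.
Round up → use L = 295 mm on each side.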